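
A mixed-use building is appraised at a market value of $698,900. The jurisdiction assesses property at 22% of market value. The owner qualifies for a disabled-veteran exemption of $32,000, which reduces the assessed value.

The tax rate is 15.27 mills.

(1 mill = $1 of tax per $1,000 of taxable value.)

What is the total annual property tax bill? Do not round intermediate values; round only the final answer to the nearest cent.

Assessed value = $698,900 × 0.22 = $153,758
Taxable value = $153,758 − $32,000 = $121,758
Tax = $121,758 × 0.01527 = $1,859.24466

$1,859.24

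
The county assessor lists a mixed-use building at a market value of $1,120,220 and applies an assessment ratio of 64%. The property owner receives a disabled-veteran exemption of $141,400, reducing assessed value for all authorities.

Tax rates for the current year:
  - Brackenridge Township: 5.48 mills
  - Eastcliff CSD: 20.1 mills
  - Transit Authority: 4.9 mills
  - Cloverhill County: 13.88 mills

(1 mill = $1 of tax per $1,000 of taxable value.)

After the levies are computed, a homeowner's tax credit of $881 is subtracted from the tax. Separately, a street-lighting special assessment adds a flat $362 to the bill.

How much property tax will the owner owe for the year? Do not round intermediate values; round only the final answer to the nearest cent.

Assessed value = $1,120,220 × 0.64 = $716,940.8
Taxable value = $716,940.8 − $141,400 = $575,540.8
Brackenridge Township: $575,540.8 × 0.00548 = $3,153.963584
Eastcliff CSD: $575,540.8 × 0.0201 = $11,568.37008
Transit Authority: $575,540.8 × 0.0049 = $2,820.14992
Cloverhill County: $575,540.8 × 0.01388 = $7,988.506304
Levies subtotal = $25,530.989888
After credit = $25,530.989888 − $881 = $24,649.989888
Total = $24,649.989888 + $362 = $25,011.989888

$25,011.99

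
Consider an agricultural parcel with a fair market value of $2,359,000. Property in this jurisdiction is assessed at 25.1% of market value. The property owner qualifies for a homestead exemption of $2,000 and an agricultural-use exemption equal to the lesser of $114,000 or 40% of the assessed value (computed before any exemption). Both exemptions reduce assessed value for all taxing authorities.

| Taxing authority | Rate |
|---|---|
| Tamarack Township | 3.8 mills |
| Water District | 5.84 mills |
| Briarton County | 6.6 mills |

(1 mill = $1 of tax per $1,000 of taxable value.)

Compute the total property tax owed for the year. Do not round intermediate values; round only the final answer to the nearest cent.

$7,732.01

Assessed value = $2,359,000 × 0.251 = $592,109
Agricultural-use exemption = min($114,000, 40% × $592,109) = min($114,000, $236,843.6) = $114,000 (dollar cap binds)
Taxable value = $592,109 − $2,000 − $114,000 = $476,109
Tamarack Township: $476,109 × 0.0038 = $1,809.2142
Water District: $476,109 × 0.00584 = $2,780.47656
Briarton County: $476,109 × 0.0066 = $3,142.3194
Total = $7,732.01016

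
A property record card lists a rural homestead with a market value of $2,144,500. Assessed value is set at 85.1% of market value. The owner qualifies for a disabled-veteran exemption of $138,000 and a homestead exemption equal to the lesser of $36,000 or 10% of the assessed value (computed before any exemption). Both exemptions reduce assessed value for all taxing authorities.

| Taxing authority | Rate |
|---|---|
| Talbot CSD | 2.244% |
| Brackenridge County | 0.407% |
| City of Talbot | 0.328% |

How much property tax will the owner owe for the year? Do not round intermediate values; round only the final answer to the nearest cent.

Assessed value = $2,144,500 × 0.851 = $1,824,969.5
Homestead exemption = min($36,000, 10% × $1,824,969.5) = min($36,000, $182,496.95) = $36,000 (dollar cap binds)
Taxable value = $1,824,969.5 − $138,000 − $36,000 = $1,650,969.5
Talbot CSD: $1,650,969.5 × 0.02244 = $37,047.75558
Brackenridge County: $1,650,969.5 × 0.00407 = $6,719.445865
City of Talbot: $1,650,969.5 × 0.00328 = $5,415.17996
Total = $49,182.381405

$49,182.38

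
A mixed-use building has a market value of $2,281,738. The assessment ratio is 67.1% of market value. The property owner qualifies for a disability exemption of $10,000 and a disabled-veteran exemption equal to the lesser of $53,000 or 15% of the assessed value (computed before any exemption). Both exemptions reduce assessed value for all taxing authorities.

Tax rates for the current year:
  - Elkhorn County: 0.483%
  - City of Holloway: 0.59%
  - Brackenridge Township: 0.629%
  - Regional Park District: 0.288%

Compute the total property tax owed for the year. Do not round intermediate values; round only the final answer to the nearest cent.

$29,214.12

Assessed value = $2,281,738 × 0.671 = $1,531,046.198
Disabled-veteran exemption = min($53,000, 15% × $1,531,046.198) = min($53,000, $229,656.9297) = $53,000 (dollar cap binds)
Taxable value = $1,531,046.198 − $10,000 − $53,000 = $1,468,046.198
Elkhorn County: $1,468,046.198 × 0.00483 = $7,090.66313634
City of Holloway: $1,468,046.198 × 0.0059 = $8,661.4725682
Brackenridge Township: $1,468,046.198 × 0.00629 = $9,234.01058542
Regional Park District: $1,468,046.198 × 0.00288 = $4,227.97305024
Total = $29,214.1193402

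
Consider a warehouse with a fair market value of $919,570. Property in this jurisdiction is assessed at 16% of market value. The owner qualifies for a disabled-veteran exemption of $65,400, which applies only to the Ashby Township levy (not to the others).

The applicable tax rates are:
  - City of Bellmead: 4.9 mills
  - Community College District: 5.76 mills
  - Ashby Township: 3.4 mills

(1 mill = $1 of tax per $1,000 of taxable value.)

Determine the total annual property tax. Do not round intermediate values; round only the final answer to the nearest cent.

$1,846.30

Assessed value = $919,570 × 0.16 = $147,131.2
City of Bellmead: $147,131.2 × 0.0049 = $720.94288
Community College District: $147,131.2 × 0.00576 = $847.475712
Ashby Township: ($147,131.2 − $65,400) × 0.0034 = $81,731.2 × 0.0034 = $277.88608
Total = $1,846.304672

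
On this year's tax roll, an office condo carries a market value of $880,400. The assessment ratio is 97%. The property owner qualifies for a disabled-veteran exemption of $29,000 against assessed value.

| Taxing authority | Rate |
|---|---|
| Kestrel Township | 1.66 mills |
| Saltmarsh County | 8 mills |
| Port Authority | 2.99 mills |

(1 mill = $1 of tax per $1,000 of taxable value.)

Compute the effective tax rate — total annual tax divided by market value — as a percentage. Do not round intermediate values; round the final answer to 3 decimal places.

1.185%

Assessed value = $880,400 × 0.97 = $853,988
Taxable value = $853,988 − $29,000 = $824,988
Kestrel Township: $824,988 × 0.00166 = $1,369.48008
Saltmarsh County: $824,988 × 0.008 = $6,599.904
Port Authority: $824,988 × 0.00299 = $2,466.71412
Total tax = $10,436.0982
Effective rate = $10,436.0982 ÷ $880,400 = 1.185% of market value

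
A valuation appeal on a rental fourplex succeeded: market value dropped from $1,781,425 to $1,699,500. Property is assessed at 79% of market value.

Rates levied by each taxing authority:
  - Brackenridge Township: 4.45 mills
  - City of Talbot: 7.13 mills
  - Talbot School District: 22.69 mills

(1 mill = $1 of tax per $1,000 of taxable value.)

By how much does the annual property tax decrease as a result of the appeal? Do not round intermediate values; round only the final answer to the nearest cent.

$2,217.98

Old assessed value = $1,781,425 × 0.79 = $1,407,325.75
New assessed value = $1,699,500 × 0.79 = $1,342,605
Combined rate = 0.00445 + 0.00713 + 0.02269 = 0.03427
Old tax = $1,407,325.75 × 0.03427 = $48,229.0534525
New tax = $1,342,605 × 0.03427 = $46,011.07335
Reduction = $48,229.0534525 − $46,011.07335 = $2,217.9801025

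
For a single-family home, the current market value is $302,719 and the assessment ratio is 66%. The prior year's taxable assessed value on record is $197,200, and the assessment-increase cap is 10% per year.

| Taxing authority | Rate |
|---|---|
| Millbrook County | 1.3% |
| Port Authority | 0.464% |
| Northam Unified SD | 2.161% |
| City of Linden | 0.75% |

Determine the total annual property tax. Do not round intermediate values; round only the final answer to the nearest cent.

Uncapped assessed value = $302,719 × 0.66 = $199,794.54
Cap limit = $197,200 × 1.1 = $216,920
Taxable assessed value = min($199,794.54, $216,920) = $199,794.54 (cap does not bind)
Millbrook County: $199,794.54 × 0.013 = $2,597.32902
Port Authority: $199,794.54 × 0.00464 = $927.0466656
Northam Unified SD: $199,794.54 × 0.02161 = $4,317.5600094
City of Linden: $199,794.54 × 0.0075 = $1,498.45905
Total = $9,340.394745

$9,340.39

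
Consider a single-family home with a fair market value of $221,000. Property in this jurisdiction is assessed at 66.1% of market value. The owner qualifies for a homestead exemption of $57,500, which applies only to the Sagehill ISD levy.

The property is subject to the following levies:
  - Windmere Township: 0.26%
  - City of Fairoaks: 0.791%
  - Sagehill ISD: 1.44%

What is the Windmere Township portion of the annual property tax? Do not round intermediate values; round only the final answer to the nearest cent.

Assessed value = $221,000 × 0.661 = $146,081
Windmere Township taxable value = $146,081 (exemption does not apply)
Windmere Township levy = $146,081 × 0.0026 = $379.8106

$379.81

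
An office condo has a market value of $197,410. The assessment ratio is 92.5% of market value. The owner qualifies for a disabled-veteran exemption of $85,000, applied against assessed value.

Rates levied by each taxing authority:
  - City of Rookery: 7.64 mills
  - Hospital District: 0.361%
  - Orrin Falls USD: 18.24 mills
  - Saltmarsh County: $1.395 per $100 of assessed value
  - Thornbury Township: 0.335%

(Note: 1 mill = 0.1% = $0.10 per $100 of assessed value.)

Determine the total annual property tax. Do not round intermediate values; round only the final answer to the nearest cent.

$4,566.90

Assessed value = $197,410 × 0.925 = $182,604.25
Taxable value = $182,604.25 − $85,000 = $97,604.25
City of Rookery: $97,604.25 × 0.00764 = $745.69647
Hospital District: $97,604.25 × 0.00361 = $352.3513425
Orrin Falls USD: $97,604.25 × 0.01824 = $1,780.30152
Saltmarsh County: $97,604.25 × 0.01395 = $1,361.5792875
Thornbury Township: $97,604.25 × 0.00335 = $326.9742375
Total = $4,566.9028575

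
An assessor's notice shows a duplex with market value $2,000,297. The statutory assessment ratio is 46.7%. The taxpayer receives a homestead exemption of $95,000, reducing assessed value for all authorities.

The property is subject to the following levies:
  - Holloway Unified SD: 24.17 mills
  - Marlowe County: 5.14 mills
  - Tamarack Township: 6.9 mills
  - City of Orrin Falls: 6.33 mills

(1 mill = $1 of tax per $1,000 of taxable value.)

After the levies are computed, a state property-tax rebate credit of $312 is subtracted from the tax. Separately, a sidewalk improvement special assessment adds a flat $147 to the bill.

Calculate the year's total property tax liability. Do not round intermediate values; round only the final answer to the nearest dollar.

$35,532

Assessed value = $2,000,297 × 0.467 = $934,138.699
Taxable value = $934,138.699 − $95,000 = $839,138.699
Holloway Unified SD: $839,138.699 × 0.02417 = $20,281.98235483
Marlowe County: $839,138.699 × 0.00514 = $4,313.17291286
Tamarack Township: $839,138.699 × 0.0069 = $5,790.0570231
City of Orrin Falls: $839,138.699 × 0.00633 = $5,311.74796467
Levies subtotal = $35,696.96025546
After credit = $35,696.96025546 − $312 = $35,384.96025546
Total = $35,384.96025546 + $147 = $35,531.96025546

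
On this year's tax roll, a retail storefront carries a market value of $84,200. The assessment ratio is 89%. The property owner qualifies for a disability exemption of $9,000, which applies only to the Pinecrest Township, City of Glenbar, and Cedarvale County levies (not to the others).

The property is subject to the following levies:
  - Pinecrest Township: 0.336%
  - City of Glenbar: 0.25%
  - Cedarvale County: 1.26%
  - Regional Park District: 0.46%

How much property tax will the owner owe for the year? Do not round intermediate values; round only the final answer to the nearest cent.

Assessed value = $84,200 × 0.89 = $74,938
Pinecrest Township: ($74,938 − $9,000) × 0.00336 = $65,938 × 0.00336 = $221.55168
City of Glenbar: ($74,938 − $9,000) × 0.0025 = $65,938 × 0.0025 = $164.845
Cedarvale County: ($74,938 − $9,000) × 0.0126 = $65,938 × 0.0126 = $830.8188
Regional Park District: $74,938 × 0.0046 = $344.7148
Total = $1,561.93028

$1,561.93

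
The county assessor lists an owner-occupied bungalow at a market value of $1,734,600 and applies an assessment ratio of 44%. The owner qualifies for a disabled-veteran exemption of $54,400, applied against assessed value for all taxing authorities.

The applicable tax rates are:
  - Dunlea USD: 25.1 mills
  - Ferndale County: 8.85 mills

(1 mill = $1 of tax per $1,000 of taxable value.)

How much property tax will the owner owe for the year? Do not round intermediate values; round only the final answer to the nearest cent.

Assessed value = $1,734,600 × 0.44 = $763,224
Taxable value = $763,224 − $54,400 = $708,824
Dunlea USD: $708,824 × 0.0251 = $17,791.4824
Ferndale County: $708,824 × 0.00885 = $6,273.0924
Total = $17,791.4824 + $6,273.0924 = $24,064.5748

$24,064.57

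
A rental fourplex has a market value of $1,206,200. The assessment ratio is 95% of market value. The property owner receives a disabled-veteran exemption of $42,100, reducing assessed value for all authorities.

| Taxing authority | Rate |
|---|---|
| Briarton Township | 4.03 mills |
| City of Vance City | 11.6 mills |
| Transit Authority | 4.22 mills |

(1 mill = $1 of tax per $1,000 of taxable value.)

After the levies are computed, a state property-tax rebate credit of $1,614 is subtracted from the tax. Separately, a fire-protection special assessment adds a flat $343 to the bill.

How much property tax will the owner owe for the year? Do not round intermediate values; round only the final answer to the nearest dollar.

Assessed value = $1,206,200 × 0.95 = $1,145,890
Taxable value = $1,145,890 − $42,100 = $1,103,790
Briarton Township: $1,103,790 × 0.00403 = $4,448.2737
City of Vance City: $1,103,790 × 0.0116 = $12,803.964
Transit Authority: $1,103,790 × 0.00422 = $4,657.9938
Levies subtotal = $21,910.2315
After credit = $21,910.2315 − $1,614 = $20,296.2315
Total = $20,296.2315 + $343 = $20,639.2315

$20,639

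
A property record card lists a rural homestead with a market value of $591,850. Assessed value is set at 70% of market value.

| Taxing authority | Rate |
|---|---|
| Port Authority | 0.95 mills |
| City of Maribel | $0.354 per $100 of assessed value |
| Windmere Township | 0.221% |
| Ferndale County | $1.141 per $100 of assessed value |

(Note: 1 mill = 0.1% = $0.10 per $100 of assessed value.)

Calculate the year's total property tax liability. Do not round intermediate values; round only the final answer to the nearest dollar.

$7,503

Assessed value = $591,850 × 0.7 = $414,295
Port Authority: $414,295 × 0.00095 = $393.58025
City of Maribel: $414,295 × 0.00354 = $1,466.6043
Windmere Township: $414,295 × 0.00221 = $915.59195
Ferndale County: $414,295 × 0.01141 = $4,727.10595
Total = $7,502.88245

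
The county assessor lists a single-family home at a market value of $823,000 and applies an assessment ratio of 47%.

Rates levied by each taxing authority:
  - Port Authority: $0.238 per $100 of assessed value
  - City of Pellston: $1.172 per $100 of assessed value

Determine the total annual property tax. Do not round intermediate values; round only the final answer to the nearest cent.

Assessed value = $823,000 × 0.47 = $386,810
Port Authority: $386,810 × 0.00238 = $920.6078
City of Pellston: $386,810 × 0.01172 = $4,533.4132
Total = $920.6078 + $4,533.4132 = $5,454.021

$5,454.02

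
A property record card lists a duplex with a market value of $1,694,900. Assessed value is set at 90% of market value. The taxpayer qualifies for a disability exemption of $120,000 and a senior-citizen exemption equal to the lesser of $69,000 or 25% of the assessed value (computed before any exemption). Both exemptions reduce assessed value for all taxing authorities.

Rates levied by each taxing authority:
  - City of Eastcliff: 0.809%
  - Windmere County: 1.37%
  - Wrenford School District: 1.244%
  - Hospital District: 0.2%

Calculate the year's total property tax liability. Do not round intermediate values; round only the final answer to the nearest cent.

Assessed value = $1,694,900 × 0.9 = $1,525,410
Senior-citizen exemption = min($69,000, 25% × $1,525,410) = min($69,000, $381,352.5) = $69,000 (dollar cap binds)
Taxable value = $1,525,410 − $120,000 − $69,000 = $1,336,410
City of Eastcliff: $1,336,410 × 0.00809 = $10,811.5569
Windmere County: $1,336,410 × 0.0137 = $18,308.817
Wrenford School District: $1,336,410 × 0.01244 = $16,624.9404
Hospital District: $1,336,410 × 0.002 = $2,672.82
Total = $48,418.1343

$48,418.13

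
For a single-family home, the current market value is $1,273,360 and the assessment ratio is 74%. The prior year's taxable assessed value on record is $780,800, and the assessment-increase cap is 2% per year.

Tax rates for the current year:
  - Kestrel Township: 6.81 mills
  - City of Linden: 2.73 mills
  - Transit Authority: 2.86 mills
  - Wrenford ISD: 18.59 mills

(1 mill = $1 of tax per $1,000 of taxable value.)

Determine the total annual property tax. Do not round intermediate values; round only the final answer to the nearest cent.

Uncapped assessed value = $1,273,360 × 0.74 = $942,286.4
Cap limit = $780,800 × 1.02 = $796,416
Taxable assessed value = min($942,286.4, $796,416) = $796,416 (cap binds)
Kestrel Township: $796,416 × 0.00681 = $5,423.59296
City of Linden: $796,416 × 0.00273 = $2,174.21568
Transit Authority: $796,416 × 0.00286 = $2,277.74976
Wrenford ISD: $796,416 × 0.01859 = $14,805.37344
Total = $24,680.93184

$24,680.93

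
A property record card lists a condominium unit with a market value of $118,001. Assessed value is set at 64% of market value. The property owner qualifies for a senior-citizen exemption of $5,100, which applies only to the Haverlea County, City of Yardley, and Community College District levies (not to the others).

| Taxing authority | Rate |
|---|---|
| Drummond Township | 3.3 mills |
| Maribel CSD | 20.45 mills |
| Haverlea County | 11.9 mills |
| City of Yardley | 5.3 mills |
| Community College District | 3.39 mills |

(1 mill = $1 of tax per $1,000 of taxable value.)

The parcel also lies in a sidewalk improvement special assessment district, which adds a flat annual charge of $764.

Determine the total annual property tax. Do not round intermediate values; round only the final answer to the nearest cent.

$4,007.58

Assessed value = $118,001 × 0.64 = $75,520.64
Drummond Township: $75,520.64 × 0.0033 = $249.218112
Maribel CSD: $75,520.64 × 0.02045 = $1,544.397088
Haverlea County: ($75,520.64 − $5,100) × 0.0119 = $70,420.64 × 0.0119 = $838.005616
City of Yardley: ($75,520.64 − $5,100) × 0.0053 = $70,420.64 × 0.0053 = $373.229392
Community College District: ($75,520.64 − $5,100) × 0.00339 = $70,420.64 × 0.00339 = $238.7259696
Levies subtotal = $3,243.5761776
Total = $3,243.5761776 + $764 = $4,007.5761776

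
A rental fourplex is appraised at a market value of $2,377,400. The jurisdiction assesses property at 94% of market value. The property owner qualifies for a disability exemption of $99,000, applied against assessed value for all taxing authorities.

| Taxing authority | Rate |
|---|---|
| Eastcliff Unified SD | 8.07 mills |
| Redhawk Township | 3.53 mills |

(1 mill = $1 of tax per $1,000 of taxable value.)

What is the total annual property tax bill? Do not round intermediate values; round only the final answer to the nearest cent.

Assessed value = $2,377,400 × 0.94 = $2,234,756
Taxable value = $2,234,756 − $99,000 = $2,135,756
Eastcliff Unified SD: $2,135,756 × 0.00807 = $17,235.55092
Redhawk Township: $2,135,756 × 0.00353 = $7,539.21868
Total = $17,235.55092 + $7,539.21868 = $24,774.7696

$24,774.77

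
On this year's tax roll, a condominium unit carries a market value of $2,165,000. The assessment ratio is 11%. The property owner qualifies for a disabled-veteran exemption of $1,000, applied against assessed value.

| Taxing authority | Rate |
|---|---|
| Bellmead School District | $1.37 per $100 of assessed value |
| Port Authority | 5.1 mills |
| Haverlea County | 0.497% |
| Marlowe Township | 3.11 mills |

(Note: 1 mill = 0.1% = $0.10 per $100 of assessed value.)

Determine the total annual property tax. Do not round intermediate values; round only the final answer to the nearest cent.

$6,374.59

Assessed value = $2,165,000 × 0.11 = $238,150
Taxable value = $238,150 − $1,000 = $237,150
Bellmead School District: $237,150 × 0.0137 = $3,248.955
Port Authority: $237,150 × 0.0051 = $1,209.465
Haverlea County: $237,150 × 0.00497 = $1,178.6355
Marlowe Township: $237,150 × 0.00311 = $737.5365
Total = $6,374.592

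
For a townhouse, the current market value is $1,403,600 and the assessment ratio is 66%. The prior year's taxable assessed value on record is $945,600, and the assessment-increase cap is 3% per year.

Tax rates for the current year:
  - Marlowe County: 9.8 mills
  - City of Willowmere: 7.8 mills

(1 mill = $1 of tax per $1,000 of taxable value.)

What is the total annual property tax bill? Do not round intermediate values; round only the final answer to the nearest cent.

Uncapped assessed value = $1,403,600 × 0.66 = $926,376
Cap limit = $945,600 × 1.03 = $973,968
Taxable assessed value = min($926,376, $973,968) = $926,376 (cap does not bind)
Marlowe County: $926,376 × 0.0098 = $9,078.4848
City of Willowmere: $926,376 × 0.0078 = $7,225.7328
Total = $16,304.2176

$16,304.22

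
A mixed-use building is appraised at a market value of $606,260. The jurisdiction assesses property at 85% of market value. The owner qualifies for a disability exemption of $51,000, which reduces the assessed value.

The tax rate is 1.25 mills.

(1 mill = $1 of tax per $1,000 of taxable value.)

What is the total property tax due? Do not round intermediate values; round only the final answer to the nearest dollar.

$580

Assessed value = $606,260 × 0.85 = $515,321
Taxable value = $515,321 − $51,000 = $464,321
Tax = $464,321 × 0.00125 = $580.40125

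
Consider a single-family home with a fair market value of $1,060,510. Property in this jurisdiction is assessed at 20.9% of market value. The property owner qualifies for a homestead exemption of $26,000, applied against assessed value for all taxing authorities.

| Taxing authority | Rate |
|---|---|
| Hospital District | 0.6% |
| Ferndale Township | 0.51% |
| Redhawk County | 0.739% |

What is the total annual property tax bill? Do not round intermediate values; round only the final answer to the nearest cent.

Assessed value = $1,060,510 × 0.209 = $221,646.59
Taxable value = $221,646.59 − $26,000 = $195,646.59
Hospital District: $195,646.59 × 0.006 = $1,173.87954
Ferndale Township: $195,646.59 × 0.0051 = $997.797609
Redhawk County: $195,646.59 × 0.00739 = $1,445.8283001
Total = $1,173.87954 + $997.797609 + $1,445.8283001 = $3,617.5054491

$3,617.51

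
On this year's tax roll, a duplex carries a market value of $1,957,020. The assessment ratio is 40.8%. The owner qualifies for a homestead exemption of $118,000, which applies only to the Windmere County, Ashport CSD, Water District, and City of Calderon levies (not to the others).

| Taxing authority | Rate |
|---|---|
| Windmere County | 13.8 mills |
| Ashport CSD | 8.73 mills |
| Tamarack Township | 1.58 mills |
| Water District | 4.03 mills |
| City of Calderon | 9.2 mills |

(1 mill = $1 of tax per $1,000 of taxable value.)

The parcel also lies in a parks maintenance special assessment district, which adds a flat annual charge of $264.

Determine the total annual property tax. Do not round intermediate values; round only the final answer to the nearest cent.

Assessed value = $1,957,020 × 0.408 = $798,464.16
Windmere County: ($798,464.16 − $118,000) × 0.0138 = $680,464.16 × 0.0138 = $9,390.405408
Ashport CSD: ($798,464.16 − $118,000) × 0.00873 = $680,464.16 × 0.00873 = $5,940.4521168
Tamarack Township: $798,464.16 × 0.00158 = $1,261.5733728
Water District: ($798,464.16 − $118,000) × 0.00403 = $680,464.16 × 0.00403 = $2,742.2705648
City of Calderon: ($798,464.16 − $118,000) × 0.0092 = $680,464.16 × 0.0092 = $6,260.270272
Levies subtotal = $25,594.9717344
Total = $25,594.9717344 + $264 = $25,858.9717344

$25,858.97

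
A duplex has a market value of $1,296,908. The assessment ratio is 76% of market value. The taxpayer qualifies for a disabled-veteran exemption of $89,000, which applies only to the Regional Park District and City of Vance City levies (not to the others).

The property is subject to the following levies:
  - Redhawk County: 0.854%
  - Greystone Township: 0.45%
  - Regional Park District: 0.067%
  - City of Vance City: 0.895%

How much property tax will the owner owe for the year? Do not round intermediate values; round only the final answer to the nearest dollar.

Assessed value = $1,296,908 × 0.76 = $985,650.08
Redhawk County: $985,650.08 × 0.00854 = $8,417.4516832
Greystone Township: $985,650.08 × 0.0045 = $4,435.42536
Regional Park District: ($985,650.08 − $89,000) × 0.00067 = $896,650.08 × 0.00067 = $600.7555536
City of Vance City: ($985,650.08 − $89,000) × 0.00895 = $896,650.08 × 0.00895 = $8,025.018216
Total = $21,478.6508128

$21,479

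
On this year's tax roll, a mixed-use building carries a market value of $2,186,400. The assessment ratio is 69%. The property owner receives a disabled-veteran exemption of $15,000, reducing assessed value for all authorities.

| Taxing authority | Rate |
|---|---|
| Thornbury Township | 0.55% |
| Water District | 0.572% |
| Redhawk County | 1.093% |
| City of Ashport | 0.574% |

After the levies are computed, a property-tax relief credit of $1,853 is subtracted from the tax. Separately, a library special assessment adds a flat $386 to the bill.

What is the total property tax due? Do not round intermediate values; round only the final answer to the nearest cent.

$40,189.95

Assessed value = $2,186,400 × 0.69 = $1,508,616
Taxable value = $1,508,616 − $15,000 = $1,493,616
Thornbury Township: $1,493,616 × 0.0055 = $8,214.888
Water District: $1,493,616 × 0.00572 = $8,543.48352
Redhawk County: $1,493,616 × 0.01093 = $16,325.22288
City of Ashport: $1,493,616 × 0.00574 = $8,573.35584
Levies subtotal = $41,656.95024
After credit = $41,656.95024 − $1,853 = $39,803.95024
Total = $39,803.95024 + $386 = $40,189.95024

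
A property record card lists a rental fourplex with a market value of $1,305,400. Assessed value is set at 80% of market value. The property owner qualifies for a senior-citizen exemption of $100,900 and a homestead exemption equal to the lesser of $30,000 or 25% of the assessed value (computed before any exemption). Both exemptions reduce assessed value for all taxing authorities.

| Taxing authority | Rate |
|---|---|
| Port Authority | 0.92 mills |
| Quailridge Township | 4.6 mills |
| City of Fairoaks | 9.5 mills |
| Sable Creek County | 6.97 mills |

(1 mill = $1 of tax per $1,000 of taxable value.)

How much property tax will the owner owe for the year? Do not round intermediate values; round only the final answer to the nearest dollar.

Assessed value = $1,305,400 × 0.8 = $1,044,320
Homestead exemption = min($30,000, 25% × $1,044,320) = min($30,000, $261,080) = $30,000 (dollar cap binds)
Taxable value = $1,044,320 − $100,900 − $30,000 = $913,420
Port Authority: $913,420 × 0.00092 = $840.3464
Quailridge Township: $913,420 × 0.0046 = $4,201.732
City of Fairoaks: $913,420 × 0.0095 = $8,677.49
Sable Creek County: $913,420 × 0.00697 = $6,366.5374
Total = $20,086.1058

$20,086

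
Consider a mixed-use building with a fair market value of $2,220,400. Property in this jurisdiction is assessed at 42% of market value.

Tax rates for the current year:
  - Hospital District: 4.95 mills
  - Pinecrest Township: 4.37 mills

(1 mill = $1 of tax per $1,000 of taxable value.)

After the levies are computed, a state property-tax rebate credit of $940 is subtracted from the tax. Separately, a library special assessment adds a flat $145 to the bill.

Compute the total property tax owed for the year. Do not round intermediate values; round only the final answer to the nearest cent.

$7,896.53

Assessed value = $2,220,400 × 0.42 = $932,568
Hospital District: $932,568 × 0.00495 = $4,616.2116
Pinecrest Township: $932,568 × 0.00437 = $4,075.32216
Levies subtotal = $8,691.53376
After credit = $8,691.53376 − $940 = $7,751.53376
Total = $7,751.53376 + $145 = $7,896.53376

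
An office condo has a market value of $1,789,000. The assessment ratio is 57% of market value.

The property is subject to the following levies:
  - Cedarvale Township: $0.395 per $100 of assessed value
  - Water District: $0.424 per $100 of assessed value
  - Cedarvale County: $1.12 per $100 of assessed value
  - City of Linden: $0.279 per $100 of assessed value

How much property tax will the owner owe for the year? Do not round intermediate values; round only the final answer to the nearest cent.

Assessed value = $1,789,000 × 0.57 = $1,019,730
Cedarvale Township: $1,019,730 × 0.00395 = $4,027.9335
Water District: $1,019,730 × 0.00424 = $4,323.6552
Cedarvale County: $1,019,730 × 0.0112 = $11,420.976
City of Linden: $1,019,730 × 0.00279 = $2,845.0467
Total = $4,027.9335 + $4,323.6552 + $11,420.976 + $2,845.0467 = $22,617.6114

$22,617.61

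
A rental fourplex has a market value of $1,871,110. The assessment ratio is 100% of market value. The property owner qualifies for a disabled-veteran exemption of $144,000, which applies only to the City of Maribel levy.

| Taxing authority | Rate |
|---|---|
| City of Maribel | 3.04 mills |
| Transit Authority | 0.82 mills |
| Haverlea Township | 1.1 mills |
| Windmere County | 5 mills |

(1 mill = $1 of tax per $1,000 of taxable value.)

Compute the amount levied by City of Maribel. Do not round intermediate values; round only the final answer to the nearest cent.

$5,250.41

Assessed value = $1,871,110 × 1 = $1,871,110
City of Maribel taxable value = $1,871,110 − $144,000 = $1,727,110
City of Maribel levy = $1,727,110 × 0.00304 = $5,250.4144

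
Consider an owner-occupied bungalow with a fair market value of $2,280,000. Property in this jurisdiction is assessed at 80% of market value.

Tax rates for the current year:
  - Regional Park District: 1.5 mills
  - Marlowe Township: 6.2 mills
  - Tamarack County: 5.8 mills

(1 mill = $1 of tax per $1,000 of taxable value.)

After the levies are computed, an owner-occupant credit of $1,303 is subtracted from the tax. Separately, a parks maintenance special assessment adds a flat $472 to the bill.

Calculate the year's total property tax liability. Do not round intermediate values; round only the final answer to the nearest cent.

$23,793.00

Assessed value = $2,280,000 × 0.8 = $1,824,000
Regional Park District: $1,824,000 × 0.0015 = $2,736
Marlowe Township: $1,824,000 × 0.0062 = $11,308.8
Tamarack County: $1,824,000 × 0.0058 = $10,579.2
Levies subtotal = $24,624
After credit = $24,624 − $1,303 = $23,321
Total = $23,321 + $472 = $23,793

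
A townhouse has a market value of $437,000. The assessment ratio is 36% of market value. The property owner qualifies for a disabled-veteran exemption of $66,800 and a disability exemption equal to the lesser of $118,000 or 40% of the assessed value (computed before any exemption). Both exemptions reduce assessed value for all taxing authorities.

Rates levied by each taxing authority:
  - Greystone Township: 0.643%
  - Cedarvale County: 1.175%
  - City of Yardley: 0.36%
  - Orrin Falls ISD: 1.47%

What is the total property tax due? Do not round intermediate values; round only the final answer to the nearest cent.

$1,006.56

Assessed value = $437,000 × 0.36 = $157,320
Disability exemption = min($118,000, 40% × $157,320) = min($118,000, $62,928) = $62,928 (percentage binds)
Taxable value = $157,320 − $66,800 − $62,928 = $27,592
Greystone Township: $27,592 × 0.00643 = $177.41656
Cedarvale County: $27,592 × 0.01175 = $324.206
City of Yardley: $27,592 × 0.0036 = $99.3312
Orrin Falls ISD: $27,592 × 0.0147 = $405.6024
Total = $1,006.55616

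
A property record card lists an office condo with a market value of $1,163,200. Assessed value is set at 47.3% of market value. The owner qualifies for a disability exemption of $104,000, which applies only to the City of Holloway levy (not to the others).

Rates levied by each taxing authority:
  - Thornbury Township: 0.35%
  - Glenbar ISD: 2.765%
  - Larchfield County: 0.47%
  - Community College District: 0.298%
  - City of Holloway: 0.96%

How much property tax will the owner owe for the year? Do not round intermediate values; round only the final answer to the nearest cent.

Assessed value = $1,163,200 × 0.473 = $550,193.6
Thornbury Township: $550,193.6 × 0.0035 = $1,925.6776
Glenbar ISD: $550,193.6 × 0.02765 = $15,212.85304
Larchfield County: $550,193.6 × 0.0047 = $2,585.90992
Community College District: $550,193.6 × 0.00298 = $1,639.576928
City of Holloway: ($550,193.6 − $104,000) × 0.0096 = $446,193.6 × 0.0096 = $4,283.45856
Total = $25,647.476048

$25,647.48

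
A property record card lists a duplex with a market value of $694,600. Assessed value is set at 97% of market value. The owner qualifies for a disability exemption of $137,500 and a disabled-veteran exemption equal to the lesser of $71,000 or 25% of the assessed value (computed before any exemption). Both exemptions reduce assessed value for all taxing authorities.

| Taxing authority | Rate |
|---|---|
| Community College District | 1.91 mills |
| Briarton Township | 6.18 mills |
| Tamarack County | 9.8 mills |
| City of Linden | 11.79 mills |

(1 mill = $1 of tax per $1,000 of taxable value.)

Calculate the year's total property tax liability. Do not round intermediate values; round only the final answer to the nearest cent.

Assessed value = $694,600 × 0.97 = $673,762
Disabled-veteran exemption = min($71,000, 25% × $673,762) = min($71,000, $168,440.5) = $71,000 (dollar cap binds)
Taxable value = $673,762 − $137,500 − $71,000 = $465,262
Community College District: $465,262 × 0.00191 = $888.65042
Briarton Township: $465,262 × 0.00618 = $2,875.31916
Tamarack County: $465,262 × 0.0098 = $4,559.5676
City of Linden: $465,262 × 0.01179 = $5,485.43898
Total = $13,808.97616

$13,808.98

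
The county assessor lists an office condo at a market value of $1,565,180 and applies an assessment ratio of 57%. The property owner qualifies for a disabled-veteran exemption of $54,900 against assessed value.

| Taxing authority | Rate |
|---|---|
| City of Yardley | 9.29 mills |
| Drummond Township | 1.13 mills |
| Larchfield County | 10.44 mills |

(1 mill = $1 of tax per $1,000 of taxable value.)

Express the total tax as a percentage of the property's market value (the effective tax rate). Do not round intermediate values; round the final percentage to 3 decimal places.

Assessed value = $1,565,180 × 0.57 = $892,152.6
Taxable value = $892,152.6 − $54,900 = $837,252.6
City of Yardley: $837,252.6 × 0.00929 = $7,778.076654
Drummond Township: $837,252.6 × 0.00113 = $946.095438
Larchfield County: $837,252.6 × 0.01044 = $8,740.917144
Total tax = $17,465.089236
Effective rate = $17,465.089236 ÷ $1,565,180 = 1.116% of market value

1.116%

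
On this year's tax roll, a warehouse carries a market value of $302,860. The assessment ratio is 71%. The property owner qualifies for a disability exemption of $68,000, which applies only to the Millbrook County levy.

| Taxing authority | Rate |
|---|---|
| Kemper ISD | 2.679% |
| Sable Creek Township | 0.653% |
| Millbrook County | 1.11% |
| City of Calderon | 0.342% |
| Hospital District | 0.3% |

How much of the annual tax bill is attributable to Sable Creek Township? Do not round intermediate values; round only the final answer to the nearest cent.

Assessed value = $302,860 × 0.71 = $215,030.6
Sable Creek Township taxable value = $215,030.6 (exemption does not apply)
Sable Creek Township levy = $215,030.6 × 0.00653 = $1,404.149818

$1,404.15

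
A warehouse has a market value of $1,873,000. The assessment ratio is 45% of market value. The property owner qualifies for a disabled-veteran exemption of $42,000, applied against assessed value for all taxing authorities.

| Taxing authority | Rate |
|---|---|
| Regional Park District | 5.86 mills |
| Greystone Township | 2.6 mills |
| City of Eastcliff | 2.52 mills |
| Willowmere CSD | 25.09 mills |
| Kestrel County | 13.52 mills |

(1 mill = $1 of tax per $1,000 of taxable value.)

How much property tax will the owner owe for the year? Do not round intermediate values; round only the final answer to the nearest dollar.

$39,714

Assessed value = $1,873,000 × 0.45 = $842,850
Taxable value = $842,850 − $42,000 = $800,850
Regional Park District: $800,850 × 0.00586 = $4,692.981
Greystone Township: $800,850 × 0.0026 = $2,082.21
City of Eastcliff: $800,850 × 0.00252 = $2,018.142
Willowmere CSD: $800,850 × 0.02509 = $20,093.3265
Kestrel County: $800,850 × 0.01352 = $10,827.492
Total = $4,692.981 + $2,082.21 + $2,018.142 + $20,093.3265 + $10,827.492 = $39,714.1515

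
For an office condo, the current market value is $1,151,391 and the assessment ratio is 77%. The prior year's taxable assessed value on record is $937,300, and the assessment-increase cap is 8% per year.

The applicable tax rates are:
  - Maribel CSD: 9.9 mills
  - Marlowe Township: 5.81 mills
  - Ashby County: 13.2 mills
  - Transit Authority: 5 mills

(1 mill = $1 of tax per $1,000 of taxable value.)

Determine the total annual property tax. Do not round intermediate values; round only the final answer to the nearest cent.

$30,063.62

Uncapped assessed value = $1,151,391 × 0.77 = $886,571.07
Cap limit = $937,300 × 1.08 = $1,012,284
Taxable assessed value = min($886,571.07, $1,012,284) = $886,571.07 (cap does not bind)
Maribel CSD: $886,571.07 × 0.0099 = $8,777.053593
Marlowe Township: $886,571.07 × 0.00581 = $5,150.9779167
Ashby County: $886,571.07 × 0.0132 = $11,702.738124
Transit Authority: $886,571.07 × 0.005 = $4,432.85535
Total = $30,063.6249837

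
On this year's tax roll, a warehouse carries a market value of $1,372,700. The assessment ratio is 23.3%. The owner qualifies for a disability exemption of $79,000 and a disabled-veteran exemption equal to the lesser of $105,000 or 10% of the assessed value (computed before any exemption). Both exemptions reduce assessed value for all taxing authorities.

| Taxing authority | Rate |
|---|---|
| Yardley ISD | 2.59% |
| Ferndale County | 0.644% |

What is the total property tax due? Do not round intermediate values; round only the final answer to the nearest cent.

$6,754.38

Assessed value = $1,372,700 × 0.233 = $319,839.1
Disabled-veteran exemption = min($105,000, 10% × $319,839.1) = min($105,000, $31,983.91) = $31,983.91 (percentage binds)
Taxable value = $319,839.1 − $79,000 − $31,983.91 = $208,855.19
Yardley ISD: $208,855.19 × 0.0259 = $5,409.349421
Ferndale County: $208,855.19 × 0.00644 = $1,345.0274236
Total = $6,754.3768446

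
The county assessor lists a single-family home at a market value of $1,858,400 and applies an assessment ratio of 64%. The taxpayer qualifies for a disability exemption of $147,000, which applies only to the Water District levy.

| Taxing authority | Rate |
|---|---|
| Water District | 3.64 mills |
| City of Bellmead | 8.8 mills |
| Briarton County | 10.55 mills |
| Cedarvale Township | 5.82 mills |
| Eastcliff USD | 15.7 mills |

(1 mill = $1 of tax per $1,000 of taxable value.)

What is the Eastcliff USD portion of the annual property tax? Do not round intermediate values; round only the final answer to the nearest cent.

Assessed value = $1,858,400 × 0.64 = $1,189,376
Eastcliff USD taxable value = $1,189,376 (exemption does not apply)
Eastcliff USD levy = $1,189,376 × 0.0157 = $18,673.2032

$18,673.20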